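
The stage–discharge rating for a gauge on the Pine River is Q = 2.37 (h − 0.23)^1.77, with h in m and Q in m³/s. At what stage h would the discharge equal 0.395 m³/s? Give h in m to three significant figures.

0.593 m

h − h₀ = (Q/C)^(1/b) = (0.395/2.37)^(1/1.77) = 0.3634 m
h = 0.23 + 0.3634 = 0.5934 m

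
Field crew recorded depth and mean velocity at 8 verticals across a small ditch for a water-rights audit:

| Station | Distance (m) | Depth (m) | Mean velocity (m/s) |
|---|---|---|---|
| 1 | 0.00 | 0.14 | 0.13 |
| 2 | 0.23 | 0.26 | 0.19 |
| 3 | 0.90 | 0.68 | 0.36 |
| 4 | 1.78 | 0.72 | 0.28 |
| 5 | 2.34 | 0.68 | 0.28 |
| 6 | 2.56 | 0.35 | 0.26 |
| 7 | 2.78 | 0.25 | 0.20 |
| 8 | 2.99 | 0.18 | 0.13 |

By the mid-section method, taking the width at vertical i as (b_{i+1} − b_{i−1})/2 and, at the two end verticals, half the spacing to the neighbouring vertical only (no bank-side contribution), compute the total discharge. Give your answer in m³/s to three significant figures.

w_1 = (0.23 − 0.00)/2 = 0.115 m; q_1 = 0.13 × 0.14 × 0.115 = 0.002093 m³/s
w_2 = (0.90 − 0.00)/2 = 0.45 m; q_2 = 0.19 × 0.26 × 0.45 = 0.02223 m³/s
w_3 = (1.78 − 0.23)/2 = 0.775 m; q_3 = 0.36 × 0.68 × 0.775 = 0.1897 m³/s
w_4 = (2.34 − 0.90)/2 = 0.72 m; q_4 = 0.28 × 0.72 × 0.72 = 0.1452 m³/s
w_5 = (2.56 − 1.78)/2 = 0.39 m; q_5 = 0.28 × 0.68 × 0.39 = 0.07426 m³/s
w_6 = (2.78 − 2.34)/2 = 0.22 m; q_6 = 0.26 × 0.35 × 0.22 = 0.02002 m³/s
w_7 = (2.99 − 2.56)/2 = 0.215 m; q_7 = 0.20 × 0.25 × 0.215 = 0.01075 m³/s
w_8 = (2.99 − 2.78)/2 = 0.105 m; q_8 = 0.13 × 0.18 × 0.105 = 0.002457 m³/s
Q = Σ qᵢ = 0.4667 m³/s

0.467 m³/s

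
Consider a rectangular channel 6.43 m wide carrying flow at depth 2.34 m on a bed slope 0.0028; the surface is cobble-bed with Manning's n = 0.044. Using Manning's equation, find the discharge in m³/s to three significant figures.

22.1 m³/s

A = b·y = 6.43 × 2.34 = 15.05 m²
P = b + 2y = 6.43 + 2×2.34 = 11.11 m
R = A/P = 15.05/11.11 = 1.354 m
Q = (1/n)·A·R^(2/3)·S^(1/2) = (1/0.044) × 15.05 × 1.354^(2/3) × 0.0028^(1/2) = 22.15 m³/s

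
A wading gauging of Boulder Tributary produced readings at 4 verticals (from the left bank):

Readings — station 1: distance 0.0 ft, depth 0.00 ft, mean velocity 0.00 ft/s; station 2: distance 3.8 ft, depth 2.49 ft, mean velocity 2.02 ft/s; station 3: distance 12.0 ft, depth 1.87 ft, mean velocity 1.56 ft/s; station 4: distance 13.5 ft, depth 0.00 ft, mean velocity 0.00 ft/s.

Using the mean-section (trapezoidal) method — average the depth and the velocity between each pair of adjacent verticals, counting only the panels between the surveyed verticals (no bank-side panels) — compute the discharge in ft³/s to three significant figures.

37.9 ft³/s

Panel 1-2: Δb = 3.8 ft, d̄ = (0.00+2.49)/2 = 1.245, v̄ = (0.00+2.02)/2 = 1.01 → q = 3.8×1.245×1.01 = 4.778 ft³/s
Panel 2-3: Δb = 8.2 ft, d̄ = (2.49+1.87)/2 = 2.18, v̄ = (2.02+1.56)/2 = 1.79 → q = 8.2×2.18×1.79 = 32.00 ft³/s
Panel 3-4: Δb = 1.5 ft, d̄ = (1.87+0.00)/2 = 0.935, v̄ = (1.56+0.00)/2 = 0.78 → q = 1.5×0.935×0.78 = 1.094 ft³/s
Q = Σ q = 37.87 ft³/s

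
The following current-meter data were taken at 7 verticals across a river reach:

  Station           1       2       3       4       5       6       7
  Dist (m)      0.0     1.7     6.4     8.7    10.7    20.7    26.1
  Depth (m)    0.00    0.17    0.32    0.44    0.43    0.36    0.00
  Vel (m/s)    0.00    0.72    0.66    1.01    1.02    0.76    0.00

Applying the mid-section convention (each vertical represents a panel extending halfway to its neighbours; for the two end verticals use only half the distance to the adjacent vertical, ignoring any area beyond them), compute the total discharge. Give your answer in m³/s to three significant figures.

6.82 m³/s

w_2 = (6.4 − 0.0)/2 = 3.2 m; q_2 = 0.72 × 0.17 × 3.2 = 0.3917 m³/s
w_3 = (8.7 − 1.7)/2 = 3.5 m; q_3 = 0.66 × 0.32 × 3.5 = 0.7392 m³/s
w_4 = (10.7 − 6.4)/2 = 2.15 m; q_4 = 1.01 × 0.44 × 2.15 = 0.9555 m³/s
w_5 = (20.7 − 8.7)/2 = 6 m; q_5 = 1.02 × 0.43 × 6 = 2.632 m³/s
w_6 = (26.1 − 10.7)/2 = 7.7 m; q_6 = 0.76 × 0.36 × 7.7 = 2.107 m³/s
Stations 1, 7 contribute zero (depth or velocity is 0).
Q = Σ qᵢ = 6.825 m³/s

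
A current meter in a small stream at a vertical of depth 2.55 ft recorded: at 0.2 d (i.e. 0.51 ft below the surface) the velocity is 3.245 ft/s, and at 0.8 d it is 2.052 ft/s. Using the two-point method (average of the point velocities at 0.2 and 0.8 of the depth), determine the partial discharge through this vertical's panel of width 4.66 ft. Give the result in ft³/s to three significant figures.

31.5 ft³/s

v̄ = (3.245 + 2.052) / 2 = 2.649 ft/s
q = v̄ × d × w = 2.649 × 2.55 × 4.66 = 31.47 ft³/s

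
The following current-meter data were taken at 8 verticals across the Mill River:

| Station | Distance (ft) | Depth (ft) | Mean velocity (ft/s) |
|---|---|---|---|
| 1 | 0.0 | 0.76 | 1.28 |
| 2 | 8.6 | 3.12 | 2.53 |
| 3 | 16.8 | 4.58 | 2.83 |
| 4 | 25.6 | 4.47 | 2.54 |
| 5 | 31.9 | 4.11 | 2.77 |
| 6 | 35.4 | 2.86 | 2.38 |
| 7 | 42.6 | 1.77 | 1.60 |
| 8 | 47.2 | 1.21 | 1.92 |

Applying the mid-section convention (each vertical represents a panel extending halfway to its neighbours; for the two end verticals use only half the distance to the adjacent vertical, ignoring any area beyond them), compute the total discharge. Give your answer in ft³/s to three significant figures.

w_1 = (8.6 − 0.0)/2 = 4.3 ft; q_1 = 1.28 × 0.76 × 4.3 = 4.183 ft³/s
w_2 = (16.8 − 0.0)/2 = 8.4 ft; q_2 = 2.53 × 3.12 × 8.4 = 66.31 ft³/s
w_3 = (25.6 − 8.6)/2 = 8.5 ft; q_3 = 2.83 × 4.58 × 8.5 = 110.2 ft³/s
w_4 = (31.9 − 16.8)/2 = 7.55 ft; q_4 = 2.54 × 4.47 × 7.55 = 85.72 ft³/s
w_5 = (35.4 − 25.6)/2 = 4.9 ft; q_5 = 2.77 × 4.11 × 4.9 = 55.79 ft³/s
w_6 = (42.6 − 31.9)/2 = 5.35 ft; q_6 = 2.38 × 2.86 × 5.35 = 36.42 ft³/s
w_7 = (47.2 − 35.4)/2 = 5.9 ft; q_7 = 1.60 × 1.77 × 5.9 = 16.71 ft³/s
w_8 = (47.2 − 42.6)/2 = 2.3 ft; q_8 = 1.92 × 1.21 × 2.3 = 5.343 ft³/s
Q = Σ qᵢ = 380.6 ft³/s

381 ft³/s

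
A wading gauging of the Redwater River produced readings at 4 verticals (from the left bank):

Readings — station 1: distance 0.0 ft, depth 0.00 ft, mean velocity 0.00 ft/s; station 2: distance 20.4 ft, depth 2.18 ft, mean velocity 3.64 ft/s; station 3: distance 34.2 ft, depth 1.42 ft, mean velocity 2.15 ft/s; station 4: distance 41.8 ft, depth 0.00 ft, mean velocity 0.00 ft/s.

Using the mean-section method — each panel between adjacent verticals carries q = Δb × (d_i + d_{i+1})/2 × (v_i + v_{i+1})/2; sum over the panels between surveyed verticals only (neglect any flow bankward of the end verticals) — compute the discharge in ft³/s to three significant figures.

118 ft³/s

Panel 1-2: Δb = 20.4 ft, d̄ = (0.00+2.18)/2 = 1.09, v̄ = (0.00+3.64)/2 = 1.82 → q = 20.4×1.09×1.82 = 40.47 ft³/s
Panel 2-3: Δb = 13.8 ft, d̄ = (2.18+1.42)/2 = 1.8, v̄ = (3.64+2.15)/2 = 2.895 → q = 13.8×1.8×2.895 = 71.91 ft³/s
Panel 3-4: Δb = 7.6 ft, d̄ = (1.42+0.00)/2 = 0.71, v̄ = (2.15+0.00)/2 = 1.075 → q = 7.6×0.71×1.075 = 5.801 ft³/s
Q = Σ q = 118.2 ft³/s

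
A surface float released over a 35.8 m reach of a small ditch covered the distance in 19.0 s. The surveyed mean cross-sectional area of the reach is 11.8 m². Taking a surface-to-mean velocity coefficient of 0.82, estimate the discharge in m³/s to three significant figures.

18.2 m³/s

v_surface = L / t̄ = 35.8 / 19 = 1.884 m/s
v_mean = 0.82 × 1.884 = 1.545 m/s
Q = A × v_mean = 11.8 × 1.545 = 18.23 m³/s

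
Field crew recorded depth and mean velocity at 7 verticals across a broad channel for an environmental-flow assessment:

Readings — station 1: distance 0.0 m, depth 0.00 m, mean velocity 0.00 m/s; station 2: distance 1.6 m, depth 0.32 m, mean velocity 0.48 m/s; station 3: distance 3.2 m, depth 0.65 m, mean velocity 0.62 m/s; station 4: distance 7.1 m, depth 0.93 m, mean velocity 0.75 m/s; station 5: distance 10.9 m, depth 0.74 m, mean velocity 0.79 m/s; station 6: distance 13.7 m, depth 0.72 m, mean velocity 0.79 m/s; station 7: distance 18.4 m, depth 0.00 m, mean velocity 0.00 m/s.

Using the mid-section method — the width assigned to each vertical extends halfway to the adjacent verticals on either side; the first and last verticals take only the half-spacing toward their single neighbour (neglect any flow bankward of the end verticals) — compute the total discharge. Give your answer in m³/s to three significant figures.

8.10 m³/s

w_2 = (3.2 − 0.0)/2 = 1.6 m; q_2 = 0.48 × 0.32 × 1.6 = 0.2458 m³/s
w_3 = (7.1 − 1.6)/2 = 2.75 m; q_3 = 0.62 × 0.65 × 2.75 = 1.108 m³/s
w_4 = (10.9 − 3.2)/2 = 3.85 m; q_4 = 0.75 × 0.93 × 3.85 = 2.685 m³/s
w_5 = (13.7 − 7.1)/2 = 3.3 m; q_5 = 0.79 × 0.74 × 3.3 = 1.929 m³/s
w_6 = (18.4 − 10.9)/2 = 3.75 m; q_6 = 0.79 × 0.72 × 3.75 = 2.133 m³/s
Stations 1, 7 contribute zero (depth or velocity is 0).
Q = Σ qᵢ = 8.102 m³/s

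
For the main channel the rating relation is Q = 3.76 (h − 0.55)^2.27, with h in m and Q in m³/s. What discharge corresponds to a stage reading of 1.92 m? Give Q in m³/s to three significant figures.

7.68 m³/s

Q = 3.76 × (1.92 − 0.55)^2.27 = 3.76 × 1.37^2.27 = 7.683 m³/s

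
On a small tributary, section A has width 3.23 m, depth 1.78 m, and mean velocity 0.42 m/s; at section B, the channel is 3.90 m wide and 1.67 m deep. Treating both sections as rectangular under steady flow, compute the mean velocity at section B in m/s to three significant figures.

0.371 m/s

Q = A₁V₁ = (3.23×1.78) × 0.42 = 2.415 m³/s
A₂ = 3.90 × 1.67 = 6.513 m²
V₂ = Q/A₂ = 2.415/6.513 = 0.3708 m/s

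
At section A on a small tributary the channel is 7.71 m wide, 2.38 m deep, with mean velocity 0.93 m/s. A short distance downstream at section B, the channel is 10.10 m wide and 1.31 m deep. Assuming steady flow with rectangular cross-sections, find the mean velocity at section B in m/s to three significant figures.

1.29 m/s

Q = A₁V₁ = (7.71×2.38) × 0.93 = 17.07 m³/s
A₂ = 10.10 × 1.31 = 13.23 m²
V₂ = Q/A₂ = 17.07/13.23 = 1.290 m/s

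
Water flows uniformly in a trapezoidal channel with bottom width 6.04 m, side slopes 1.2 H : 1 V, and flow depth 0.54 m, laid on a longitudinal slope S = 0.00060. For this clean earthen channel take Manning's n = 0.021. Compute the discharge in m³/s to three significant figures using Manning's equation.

2.54 m³/s

A = (b + z·y)·y = (6.04 + 1.2×0.54)×0.54 = 3.612 m²
P = b + 2y√(1+z²) = 6.04 + 2×0.54×√(1+1.2²) = 7.727 m
R = A/P = 3.612/7.727 = 0.4674 m
Q = (1/n)·A·R^(2/3)·S^(1/2) = (1/0.021) × 3.612 × 0.4674^(2/3) × 0.00060^(1/2) = 2.537 m³/s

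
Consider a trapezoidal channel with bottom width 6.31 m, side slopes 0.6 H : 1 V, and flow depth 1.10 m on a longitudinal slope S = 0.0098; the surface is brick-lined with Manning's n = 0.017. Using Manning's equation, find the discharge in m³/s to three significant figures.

40.5 m³/s

A = (b + z·y)·y = (6.31 + 0.6×1.10)×1.10 = 7.667 m²
P = b + 2y√(1+z²) = 6.31 + 2×1.10×√(1+0.6²) = 8.876 m
R = A/P = 7.667/8.876 = 0.8638 m
Q = (1/n)·A·R^(2/3)·S^(1/2) = (1/0.017) × 7.667 × 0.8638^(2/3) × 0.0098^(1/2) = 40.50 m³/s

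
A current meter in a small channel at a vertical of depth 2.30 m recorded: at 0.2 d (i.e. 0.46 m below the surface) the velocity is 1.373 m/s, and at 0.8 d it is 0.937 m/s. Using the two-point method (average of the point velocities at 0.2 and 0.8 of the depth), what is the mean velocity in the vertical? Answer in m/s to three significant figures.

v̄ = (1.373 + 0.937) / 2 = 1.155 m/s

1.16 m/s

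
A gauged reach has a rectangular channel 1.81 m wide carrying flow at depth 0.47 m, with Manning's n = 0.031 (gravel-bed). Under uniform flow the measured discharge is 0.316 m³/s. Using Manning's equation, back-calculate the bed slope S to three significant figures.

A = b·y = 1.81 × 0.47 = 0.8507 m²
P = b + 2y = 1.81 + 2×0.47 = 2.750 m
R = A/P = 0.8507/2.750 = 0.3093 m
S = (Q·n / (1·A·R^(2/3)))² = (0.316×0.031 / (1×0.8507×0.4574))² = 0.0006338

0.000634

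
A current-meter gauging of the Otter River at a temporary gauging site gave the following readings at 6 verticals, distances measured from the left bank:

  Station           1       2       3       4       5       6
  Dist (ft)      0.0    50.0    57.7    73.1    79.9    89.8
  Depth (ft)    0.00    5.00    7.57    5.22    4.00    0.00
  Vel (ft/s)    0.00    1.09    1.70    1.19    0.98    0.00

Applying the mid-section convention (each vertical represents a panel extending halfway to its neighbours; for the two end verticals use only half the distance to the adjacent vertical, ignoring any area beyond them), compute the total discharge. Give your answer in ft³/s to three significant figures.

408 ft³/s

w_2 = (57.7 − 0.0)/2 = 28.85 ft; q_2 = 1.09 × 5.00 × 28.85 = 157.2 ft³/s
w_3 = (73.1 − 50.0)/2 = 11.55 ft; q_3 = 1.70 × 7.57 × 11.55 = 148.6 ft³/s
w_4 = (79.9 − 57.7)/2 = 11.1 ft; q_4 = 1.19 × 5.22 × 11.1 = 68.95 ft³/s
w_5 = (89.8 − 73.1)/2 = 8.35 ft; q_5 = 0.98 × 4.00 × 8.35 = 32.73 ft³/s
Stations 1, 6 contribute zero (depth or velocity is 0).
Q = Σ qᵢ = 407.6 ft³/s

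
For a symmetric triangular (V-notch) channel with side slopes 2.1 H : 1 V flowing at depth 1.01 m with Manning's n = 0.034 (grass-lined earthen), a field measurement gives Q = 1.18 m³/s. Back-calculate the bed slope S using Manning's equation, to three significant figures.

0.000999

A = z·y² = 2.1×1.01² = 2.142 m²
P = 2y√(1+z²) = 2×1.01×√(1+2.1²) = 4.698 m
R = A/P = 2.142/4.698 = 0.4559 m
S = (Q·n / (1·A·R^(2/3)))² = (1.18×0.034 / (1×2.142×0.5924))² = 0.0009995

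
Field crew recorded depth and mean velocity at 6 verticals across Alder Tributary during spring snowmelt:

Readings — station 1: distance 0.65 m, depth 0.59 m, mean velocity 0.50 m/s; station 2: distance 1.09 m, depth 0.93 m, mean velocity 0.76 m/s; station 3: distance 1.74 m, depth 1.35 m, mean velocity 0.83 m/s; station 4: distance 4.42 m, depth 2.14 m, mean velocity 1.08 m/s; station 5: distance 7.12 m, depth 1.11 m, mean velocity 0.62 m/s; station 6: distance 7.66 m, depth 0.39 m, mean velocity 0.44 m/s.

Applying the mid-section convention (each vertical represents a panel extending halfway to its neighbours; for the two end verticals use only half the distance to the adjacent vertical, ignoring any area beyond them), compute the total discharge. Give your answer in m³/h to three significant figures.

34900 m³/h

w_1 = (1.09 − 0.65)/2 = 0.22 m; q_1 = 0.50 × 0.59 × 0.22 = 0.06490 m³/s
w_2 = (1.74 − 0.65)/2 = 0.545 m; q_2 = 0.76 × 0.93 × 0.545 = 0.3852 m³/s
w_3 = (4.42 − 1.09)/2 = 1.665 m; q_3 = 0.83 × 1.35 × 1.665 = 1.866 m³/s
w_4 = (7.12 − 1.74)/2 = 2.69 m; q_4 = 1.08 × 2.14 × 2.69 = 6.217 m³/s
w_5 = (7.66 − 4.42)/2 = 1.62 m; q_5 = 0.62 × 1.11 × 1.62 = 1.115 m³/s
w_6 = (7.66 − 7.12)/2 = 0.27 m; q_6 = 0.44 × 0.39 × 0.27 = 0.04633 m³/s
Q = Σ qᵢ = 9.694 m³/s
= 9.694 × 3600 = 34900 m³/h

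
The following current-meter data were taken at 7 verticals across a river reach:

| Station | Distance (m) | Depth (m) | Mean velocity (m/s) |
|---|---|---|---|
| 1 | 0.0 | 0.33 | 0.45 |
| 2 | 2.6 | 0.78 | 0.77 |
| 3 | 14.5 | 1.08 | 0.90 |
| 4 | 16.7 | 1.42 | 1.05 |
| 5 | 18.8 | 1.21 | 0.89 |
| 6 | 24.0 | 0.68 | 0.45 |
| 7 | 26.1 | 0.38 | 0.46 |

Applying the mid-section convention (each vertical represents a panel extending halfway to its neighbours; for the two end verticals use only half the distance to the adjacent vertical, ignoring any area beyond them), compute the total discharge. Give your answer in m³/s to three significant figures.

19.8 m³/s

w_1 = (2.6 − 0.0)/2 = 1.3 m; q_1 = 0.45 × 0.33 × 1.3 = 0.1931 m³/s
w_2 = (14.5 − 0.0)/2 = 7.25 m; q_2 = 0.77 × 0.78 × 7.25 = 4.354 m³/s
w_3 = (16.7 − 2.6)/2 = 7.05 m; q_3 = 0.90 × 1.08 × 7.05 = 6.853 m³/s
w_4 = (18.8 − 14.5)/2 = 2.15 m; q_4 = 1.05 × 1.42 × 2.15 = 3.206 m³/s
w_5 = (24.0 − 16.7)/2 = 3.65 m; q_5 = 0.89 × 1.21 × 3.65 = 3.931 m³/s
w_6 = (26.1 − 18.8)/2 = 3.65 m; q_6 = 0.45 × 0.68 × 3.65 = 1.117 m³/s
w_7 = (26.1 − 24.0)/2 = 1.05 m; q_7 = 0.46 × 0.38 × 1.05 = 0.1835 m³/s
Q = Σ qᵢ = 19.84 m³/s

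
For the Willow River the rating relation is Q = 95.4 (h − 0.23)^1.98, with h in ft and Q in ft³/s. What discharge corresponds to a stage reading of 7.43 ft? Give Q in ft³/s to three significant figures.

Q = 95.4 × (7.43 − 0.23)^1.98 = 95.4 × 7.2^1.98 = 4754 ft³/s

4750 ft³/s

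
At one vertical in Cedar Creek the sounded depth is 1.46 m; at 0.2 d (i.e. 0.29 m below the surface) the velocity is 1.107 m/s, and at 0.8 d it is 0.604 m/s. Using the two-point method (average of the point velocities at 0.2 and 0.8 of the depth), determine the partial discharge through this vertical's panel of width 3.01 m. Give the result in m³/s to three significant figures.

v̄ = (1.107 + 0.604) / 2 = 0.8555 m/s
q = v̄ × d × w = 0.8555 × 1.46 × 3.01 = 3.760 m³/s

3.76 m³/s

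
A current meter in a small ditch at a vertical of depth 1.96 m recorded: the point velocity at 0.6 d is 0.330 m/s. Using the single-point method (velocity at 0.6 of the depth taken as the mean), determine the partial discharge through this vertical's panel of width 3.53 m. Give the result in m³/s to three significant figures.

v̄ = v₀.₆ = 0.330 m/s
q = v̄ × d × w = 0.3300 × 1.96 × 3.53 = 2.283 m³/s

2.28 m³/s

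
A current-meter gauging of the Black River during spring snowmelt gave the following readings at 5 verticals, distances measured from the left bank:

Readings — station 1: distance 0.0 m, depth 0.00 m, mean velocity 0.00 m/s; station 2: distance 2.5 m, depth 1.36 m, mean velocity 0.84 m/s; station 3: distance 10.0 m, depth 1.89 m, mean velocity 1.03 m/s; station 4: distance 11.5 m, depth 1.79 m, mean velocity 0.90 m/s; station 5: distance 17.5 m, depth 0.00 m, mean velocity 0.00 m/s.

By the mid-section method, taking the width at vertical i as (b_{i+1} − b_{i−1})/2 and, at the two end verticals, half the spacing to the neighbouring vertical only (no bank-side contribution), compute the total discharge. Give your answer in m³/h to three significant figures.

w_2 = (10.0 − 0.0)/2 = 5 m; q_2 = 0.84 × 1.36 × 5 = 5.712 m³/s
w_3 = (11.5 − 2.5)/2 = 4.5 m; q_3 = 1.03 × 1.89 × 4.5 = 8.760 m³/s
w_4 = (17.5 − 10.0)/2 = 3.75 m; q_4 = 0.90 × 1.79 × 3.75 = 6.041 m³/s
Stations 1, 5 contribute zero (depth or velocity is 0).
Q = Σ qᵢ = 20.51 m³/s
= 20.51 × 3600 = 73850 m³/h

73800 m³/h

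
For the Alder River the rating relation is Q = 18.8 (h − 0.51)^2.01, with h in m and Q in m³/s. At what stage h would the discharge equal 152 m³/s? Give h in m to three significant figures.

h − h₀ = (Q/C)^(1/b) = (152/18.8)^(1/2.01) = 2.829 m
h = 0.51 + 2.829 = 3.339 m

3.34 m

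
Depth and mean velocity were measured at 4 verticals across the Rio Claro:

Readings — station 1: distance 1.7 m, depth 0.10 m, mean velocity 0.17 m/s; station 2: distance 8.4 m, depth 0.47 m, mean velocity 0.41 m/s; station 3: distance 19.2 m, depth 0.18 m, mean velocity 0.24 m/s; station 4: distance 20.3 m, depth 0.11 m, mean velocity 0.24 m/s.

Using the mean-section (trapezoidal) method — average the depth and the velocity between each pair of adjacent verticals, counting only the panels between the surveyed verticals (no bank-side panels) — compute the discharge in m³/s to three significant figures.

1.73 m³/s

Panel 1-2: Δb = 6.7 m, d̄ = (0.10+0.47)/2 = 0.285, v̄ = (0.17+0.41)/2 = 0.29 → q = 6.7×0.285×0.29 = 0.5538 m³/s
Panel 2-3: Δb = 10.8 m, d̄ = (0.47+0.18)/2 = 0.325, v̄ = (0.41+0.24)/2 = 0.325 → q = 10.8×0.325×0.325 = 1.141 m³/s
Panel 3-4: Δb = 1.1 m, d̄ = (0.18+0.11)/2 = 0.145, v̄ = (0.24+0.24)/2 = 0.24 → q = 1.1×0.145×0.24 = 0.03828 m³/s
Q = Σ q = 1.733 m³/s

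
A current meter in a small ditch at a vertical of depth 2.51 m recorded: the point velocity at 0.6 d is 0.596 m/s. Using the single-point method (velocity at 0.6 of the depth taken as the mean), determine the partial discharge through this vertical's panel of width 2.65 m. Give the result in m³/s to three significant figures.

v̄ = v₀.₆ = 0.596 m/s
q = v̄ × d × w = 0.5960 × 2.51 × 2.65 = 3.964 m³/s

3.96 m³/s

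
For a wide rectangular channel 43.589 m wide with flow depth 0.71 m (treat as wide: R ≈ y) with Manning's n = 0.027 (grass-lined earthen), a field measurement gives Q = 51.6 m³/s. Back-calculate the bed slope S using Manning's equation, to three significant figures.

A = b·y = 43.589 × 0.71 = 30.95 m²
Wide channel: R ≈ y = 0.71 m
S = (Q·n / (1·A·R^(2/3)))² = (51.6×0.027 / (1×30.95×0.7959))² = 0.003199

0.00320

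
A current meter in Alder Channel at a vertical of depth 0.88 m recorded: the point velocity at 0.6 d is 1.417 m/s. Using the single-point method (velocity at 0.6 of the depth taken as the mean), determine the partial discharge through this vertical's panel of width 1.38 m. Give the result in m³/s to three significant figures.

v̄ = v₀.₆ = 1.417 m/s
q = v̄ × d × w = 1.417 × 0.88 × 1.38 = 1.721 m³/s

1.72 m³/s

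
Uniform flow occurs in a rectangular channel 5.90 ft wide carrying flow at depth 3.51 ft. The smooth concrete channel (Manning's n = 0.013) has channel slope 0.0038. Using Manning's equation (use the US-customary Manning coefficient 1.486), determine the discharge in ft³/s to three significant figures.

A = b·y = 5.90 × 3.51 = 20.71 ft²
P = b + 2y = 5.90 + 2×3.51 = 12.92 ft
R = A/P = 20.71/12.92 = 1.603 ft
Q = (1.486/n)·A·R^(2/3)·S^(1/2) = (1.486/0.013) × 20.71 × 1.603^(2/3) × 0.0038^(1/2) = 199.9 ft³/s

200 ft³/s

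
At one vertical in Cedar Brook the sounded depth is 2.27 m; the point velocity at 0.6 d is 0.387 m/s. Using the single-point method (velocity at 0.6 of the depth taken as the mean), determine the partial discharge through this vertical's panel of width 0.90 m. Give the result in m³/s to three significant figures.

v̄ = v₀.₆ = 0.387 m/s
q = v̄ × d × w = 0.3870 × 2.27 × 0.90 = 0.7906 m³/s

0.791 m³/s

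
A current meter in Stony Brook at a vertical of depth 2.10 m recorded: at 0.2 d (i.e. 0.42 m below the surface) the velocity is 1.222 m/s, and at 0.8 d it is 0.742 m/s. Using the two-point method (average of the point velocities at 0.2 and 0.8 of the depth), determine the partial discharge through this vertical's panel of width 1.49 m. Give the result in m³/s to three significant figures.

3.07 m³/s

v̄ = (1.222 + 0.742) / 2 = 0.9820 m/s
q = v̄ × d × w = 0.9820 × 2.10 × 1.49 = 3.073 m³/s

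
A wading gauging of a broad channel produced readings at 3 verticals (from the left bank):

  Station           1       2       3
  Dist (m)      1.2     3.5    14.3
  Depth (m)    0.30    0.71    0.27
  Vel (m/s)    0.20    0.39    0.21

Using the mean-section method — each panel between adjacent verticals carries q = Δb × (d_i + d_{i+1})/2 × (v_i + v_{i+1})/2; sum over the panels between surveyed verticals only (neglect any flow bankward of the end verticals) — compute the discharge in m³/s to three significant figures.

Panel 1-2: Δb = 2.3 m, d̄ = (0.30+0.71)/2 = 0.505, v̄ = (0.20+0.39)/2 = 0.295 → q = 2.3×0.505×0.295 = 0.3426 m³/s
Panel 2-3: Δb = 10.8 m, d̄ = (0.71+0.27)/2 = 0.49, v̄ = (0.39+0.21)/2 = 0.3 → q = 10.8×0.49×0.3 = 1.588 m³/s
Q = Σ q = 1.930 m³/s

1.93 m³/s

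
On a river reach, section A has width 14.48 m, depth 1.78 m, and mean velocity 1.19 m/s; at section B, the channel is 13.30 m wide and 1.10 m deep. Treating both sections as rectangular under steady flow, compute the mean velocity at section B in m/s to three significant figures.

2.10 m/s

Q = A₁V₁ = (14.48×1.78) × 1.19 = 30.67 m³/s
A₂ = 13.30 × 1.10 = 14.63 m²
V₂ = Q/A₂ = 30.67/14.63 = 2.096 m/s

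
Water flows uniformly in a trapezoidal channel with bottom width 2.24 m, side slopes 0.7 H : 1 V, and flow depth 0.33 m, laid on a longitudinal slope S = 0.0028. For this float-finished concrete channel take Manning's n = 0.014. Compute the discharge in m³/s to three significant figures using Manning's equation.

A = (b + z·y)·y = (2.24 + 0.7×0.33)×0.33 = 0.8154 m²
P = b + 2y√(1+z²) = 2.24 + 2×0.33×√(1+0.7²) = 3.046 m
R = A/P = 0.8154/3.046 = 0.2677 m
Q = (1/n)·A·R^(2/3)·S^(1/2) = (1/0.014) × 0.8154 × 0.2677^(2/3) × 0.0028^(1/2) = 1.280 m³/s

1.28 m³/s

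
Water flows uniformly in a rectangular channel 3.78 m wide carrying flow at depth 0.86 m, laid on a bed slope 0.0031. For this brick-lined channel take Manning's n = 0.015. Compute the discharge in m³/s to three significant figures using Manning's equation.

A = b·y = 3.78 × 0.86 = 3.251 m²
P = b + 2y = 3.78 + 2×0.86 = 5.500 m
R = A/P = 3.251/5.500 = 0.5911 m
Q = (1/n)·A·R^(2/3)·S^(1/2) = (1/0.015) × 3.251 × 0.5911^(2/3) × 0.0031^(1/2) = 8.498 m³/s

8.50 m³/s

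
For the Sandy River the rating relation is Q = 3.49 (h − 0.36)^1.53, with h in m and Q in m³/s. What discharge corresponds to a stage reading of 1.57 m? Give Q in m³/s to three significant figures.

Q = 3.49 × (1.57 − 0.36)^1.53 = 3.49 × 1.21^1.53 = 4.672 m³/s

4.67 m³/s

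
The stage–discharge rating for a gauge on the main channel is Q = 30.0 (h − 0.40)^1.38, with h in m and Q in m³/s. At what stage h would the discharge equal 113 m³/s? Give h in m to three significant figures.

h − h₀ = (Q/C)^(1/b) = (113/30.0)^(1/1.38) = 2.614 m
h = 0.40 + 2.614 = 3.014 m

3.01 m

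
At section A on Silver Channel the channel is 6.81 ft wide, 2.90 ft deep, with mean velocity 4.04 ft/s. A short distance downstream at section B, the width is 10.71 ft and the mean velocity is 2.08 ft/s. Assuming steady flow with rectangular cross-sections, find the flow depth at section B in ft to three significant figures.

3.58 ft

Q = A₁V₁ = (6.81×2.90) × 4.04 = 79.79 ft³/s
d₂ = Q/(b₂ V₂) = 79.79/(10.71×2.08) = 3.582 ft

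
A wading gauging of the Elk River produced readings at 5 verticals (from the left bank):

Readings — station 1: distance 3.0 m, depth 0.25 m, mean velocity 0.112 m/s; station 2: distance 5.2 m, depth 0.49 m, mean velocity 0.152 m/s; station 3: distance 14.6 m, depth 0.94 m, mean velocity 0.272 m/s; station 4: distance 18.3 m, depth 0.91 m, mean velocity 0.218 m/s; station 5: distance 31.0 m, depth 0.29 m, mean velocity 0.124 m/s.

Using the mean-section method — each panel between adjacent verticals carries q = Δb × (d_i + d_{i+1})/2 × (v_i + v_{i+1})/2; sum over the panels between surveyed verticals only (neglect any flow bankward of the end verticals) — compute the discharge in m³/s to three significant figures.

3.67 m³/s

Panel 1-2: Δb = 2.2 m, d̄ = (0.25+0.49)/2 = 0.37, v̄ = (0.112+0.152)/2 = 0.132 → q = 2.2×0.37×0.132 = 0.1074 m³/s
Panel 2-3: Δb = 9.4 m, d̄ = (0.49+0.94)/2 = 0.715, v̄ = (0.152+0.272)/2 = 0.212 → q = 9.4×0.715×0.212 = 1.425 m³/s
Panel 3-4: Δb = 3.7 m, d̄ = (0.94+0.91)/2 = 0.925, v̄ = (0.272+0.218)/2 = 0.245 → q = 3.7×0.925×0.245 = 0.8385 m³/s
Panel 4-5: Δb = 12.7 m, d̄ = (0.91+0.29)/2 = 0.6, v̄ = (0.218+0.124)/2 = 0.171 → q = 12.7×0.6×0.171 = 1.303 m³/s
Q = Σ q = 3.674 m³/s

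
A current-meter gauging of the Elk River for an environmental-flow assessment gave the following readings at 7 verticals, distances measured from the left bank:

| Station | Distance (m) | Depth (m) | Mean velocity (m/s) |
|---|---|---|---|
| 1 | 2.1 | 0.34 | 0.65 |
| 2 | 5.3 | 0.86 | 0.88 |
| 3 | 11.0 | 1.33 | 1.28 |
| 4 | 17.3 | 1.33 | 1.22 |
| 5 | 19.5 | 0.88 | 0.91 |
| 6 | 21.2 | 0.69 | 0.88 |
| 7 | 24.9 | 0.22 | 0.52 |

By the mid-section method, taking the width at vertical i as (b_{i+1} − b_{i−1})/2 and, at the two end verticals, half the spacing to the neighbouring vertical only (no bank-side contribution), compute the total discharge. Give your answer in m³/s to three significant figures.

24.2 m³/s

w_1 = (5.3 − 2.1)/2 = 1.6 m; q_1 = 0.65 × 0.34 × 1.6 = 0.3536 m³/s
w_2 = (11.0 − 2.1)/2 = 4.45 m; q_2 = 0.88 × 0.86 × 4.45 = 3.368 m³/s
w_3 = (17.3 − 5.3)/2 = 6 m; q_3 = 1.28 × 1.33 × 6 = 10.21 m³/s
w_4 = (19.5 − 11.0)/2 = 4.25 m; q_4 = 1.22 × 1.33 × 4.25 = 6.896 m³/s
w_5 = (21.2 − 17.3)/2 = 1.95 m; q_5 = 0.91 × 0.88 × 1.95 = 1.562 m³/s
w_6 = (24.9 − 19.5)/2 = 2.7 m; q_6 = 0.88 × 0.69 × 2.7 = 1.639 m³/s
w_7 = (24.9 − 21.2)/2 = 1.85 m; q_7 = 0.52 × 0.22 × 1.85 = 0.2116 m³/s
Q = Σ qᵢ = 24.24 m³/s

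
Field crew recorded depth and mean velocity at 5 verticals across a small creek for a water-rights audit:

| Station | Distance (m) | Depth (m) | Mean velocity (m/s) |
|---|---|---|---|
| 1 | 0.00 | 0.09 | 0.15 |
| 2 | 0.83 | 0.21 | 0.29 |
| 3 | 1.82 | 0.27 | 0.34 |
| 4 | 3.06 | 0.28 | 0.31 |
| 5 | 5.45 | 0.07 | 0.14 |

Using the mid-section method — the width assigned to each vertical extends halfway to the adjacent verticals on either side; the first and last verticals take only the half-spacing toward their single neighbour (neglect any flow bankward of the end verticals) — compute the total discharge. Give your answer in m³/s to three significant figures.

0.333 m³/s

w_1 = (0.83 − 0.00)/2 = 0.415 m; q_1 = 0.15 × 0.09 × 0.415 = 0.005603 m³/s
w_2 = (1.82 − 0.00)/2 = 0.91 m; q_2 = 0.29 × 0.21 × 0.91 = 0.05542 m³/s
w_3 = (3.06 − 0.83)/2 = 1.115 m; q_3 = 0.34 × 0.27 × 1.115 = 0.1024 m³/s
w_4 = (5.45 − 1.82)/2 = 1.815 m; q_4 = 0.31 × 0.28 × 1.815 = 0.1575 m³/s
w_5 = (5.45 − 3.06)/2 = 1.195 m; q_5 = 0.14 × 0.07 × 1.195 = 0.01171 m³/s
Q = Σ qᵢ = 0.3326 m³/s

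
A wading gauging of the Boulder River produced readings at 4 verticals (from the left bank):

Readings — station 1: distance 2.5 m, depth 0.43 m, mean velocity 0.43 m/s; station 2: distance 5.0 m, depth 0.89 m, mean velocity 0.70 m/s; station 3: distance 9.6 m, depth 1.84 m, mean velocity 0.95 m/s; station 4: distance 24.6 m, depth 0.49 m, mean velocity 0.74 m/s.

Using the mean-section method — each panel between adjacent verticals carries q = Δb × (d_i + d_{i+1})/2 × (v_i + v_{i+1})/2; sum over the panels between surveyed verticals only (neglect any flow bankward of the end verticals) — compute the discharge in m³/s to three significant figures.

Panel 1-2: Δb = 2.5 m, d̄ = (0.43+0.89)/2 = 0.66, v̄ = (0.43+0.70)/2 = 0.565 → q = 2.5×0.66×0.565 = 0.9323 m³/s
Panel 2-3: Δb = 4.6 m, d̄ = (0.89+1.84)/2 = 1.365, v̄ = (0.70+0.95)/2 = 0.825 → q = 4.6×1.365×0.825 = 5.180 m³/s
Panel 3-4: Δb = 15 m, d̄ = (1.84+0.49)/2 = 1.165, v̄ = (0.95+0.74)/2 = 0.845 → q = 15×1.165×0.845 = 14.77 m³/s
Q = Σ q = 20.88 m³/s

20.9 m³/s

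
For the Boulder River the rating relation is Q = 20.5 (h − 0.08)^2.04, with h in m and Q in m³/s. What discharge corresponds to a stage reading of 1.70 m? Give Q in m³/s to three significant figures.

Q = 20.5 × (1.70 − 0.08)^2.04 = 20.5 × 1.62^2.04 = 54.85 m³/s

54.8 m³/s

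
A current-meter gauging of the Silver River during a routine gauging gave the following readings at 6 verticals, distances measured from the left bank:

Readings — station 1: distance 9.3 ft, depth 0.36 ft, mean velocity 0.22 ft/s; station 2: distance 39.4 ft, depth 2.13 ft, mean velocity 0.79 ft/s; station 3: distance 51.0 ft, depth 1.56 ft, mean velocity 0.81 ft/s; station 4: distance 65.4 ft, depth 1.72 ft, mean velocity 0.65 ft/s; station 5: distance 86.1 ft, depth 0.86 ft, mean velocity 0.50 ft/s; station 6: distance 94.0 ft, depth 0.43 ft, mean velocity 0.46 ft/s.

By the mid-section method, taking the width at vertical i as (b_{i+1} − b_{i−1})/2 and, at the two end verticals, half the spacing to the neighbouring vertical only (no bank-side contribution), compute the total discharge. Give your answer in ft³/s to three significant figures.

w_1 = (39.4 − 9.3)/2 = 15.05 ft; q_1 = 0.22 × 0.36 × 15.05 = 1.192 ft³/s
w_2 = (51.0 − 9.3)/2 = 20.85 ft; q_2 = 0.79 × 2.13 × 20.85 = 35.08 ft³/s
w_3 = (65.4 − 39.4)/2 = 13 ft; q_3 = 0.81 × 1.56 × 13 = 16.43 ft³/s
w_4 = (86.1 − 51.0)/2 = 17.55 ft; q_4 = 0.65 × 1.72 × 17.55 = 19.62 ft³/s
w_5 = (94.0 − 65.4)/2 = 14.3 ft; q_5 = 0.50 × 0.86 × 14.3 = 6.149 ft³/s
w_6 = (94.0 − 86.1)/2 = 3.95 ft; q_6 = 0.46 × 0.43 × 3.95 = 0.7813 ft³/s
Q = Σ qᵢ = 79.25 ft³/s

79.3 ft³/s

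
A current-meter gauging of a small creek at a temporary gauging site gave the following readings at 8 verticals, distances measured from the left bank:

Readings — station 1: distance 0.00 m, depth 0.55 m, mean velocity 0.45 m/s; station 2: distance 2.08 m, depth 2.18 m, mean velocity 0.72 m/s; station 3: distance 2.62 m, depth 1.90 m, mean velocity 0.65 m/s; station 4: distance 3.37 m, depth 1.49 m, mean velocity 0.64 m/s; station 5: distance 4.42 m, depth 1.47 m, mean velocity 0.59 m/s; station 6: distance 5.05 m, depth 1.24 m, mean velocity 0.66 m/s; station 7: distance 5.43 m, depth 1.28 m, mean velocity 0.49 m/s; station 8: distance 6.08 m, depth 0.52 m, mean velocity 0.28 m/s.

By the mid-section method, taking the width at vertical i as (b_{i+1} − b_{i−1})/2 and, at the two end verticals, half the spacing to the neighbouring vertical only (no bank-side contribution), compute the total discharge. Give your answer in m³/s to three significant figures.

5.48 m³/s

w_1 = (2.08 − 0.00)/2 = 1.04 m; q_1 = 0.45 × 0.55 × 1.04 = 0.2574 m³/s
w_2 = (2.62 − 0.00)/2 = 1.31 m; q_2 = 0.72 × 2.18 × 1.31 = 2.056 m³/s
w_3 = (3.37 − 2.08)/2 = 0.645 m; q_3 = 0.65 × 1.90 × 0.645 = 0.7966 m³/s
w_4 = (4.42 − 2.62)/2 = 0.9 m; q_4 = 0.64 × 1.49 × 0.9 = 0.8582 m³/s
w_5 = (5.05 − 3.37)/2 = 0.84 m; q_5 = 0.59 × 1.47 × 0.84 = 0.7285 m³/s
w_6 = (5.43 − 4.42)/2 = 0.505 m; q_6 = 0.66 × 1.24 × 0.505 = 0.4133 m³/s
w_7 = (6.08 − 5.05)/2 = 0.515 m; q_7 = 0.49 × 1.28 × 0.515 = 0.3230 m³/s
w_8 = (6.08 − 5.43)/2 = 0.325 m; q_8 = 0.28 × 0.52 × 0.325 = 0.04732 m³/s
Q = Σ qᵢ = 5.481 m³/s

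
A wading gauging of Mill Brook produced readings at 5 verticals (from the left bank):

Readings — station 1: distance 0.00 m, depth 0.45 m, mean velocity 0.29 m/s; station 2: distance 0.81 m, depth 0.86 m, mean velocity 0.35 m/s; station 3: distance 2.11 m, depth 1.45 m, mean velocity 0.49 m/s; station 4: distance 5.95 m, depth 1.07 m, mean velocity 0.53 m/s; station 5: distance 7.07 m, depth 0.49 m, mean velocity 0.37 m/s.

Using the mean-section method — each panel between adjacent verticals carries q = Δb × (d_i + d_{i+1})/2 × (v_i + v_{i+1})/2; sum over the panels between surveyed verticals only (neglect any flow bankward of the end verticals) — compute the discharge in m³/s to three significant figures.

Panel 1-2: Δb = 0.81 m, d̄ = (0.45+0.86)/2 = 0.655, v̄ = (0.29+0.35)/2 = 0.32 → q = 0.81×0.655×0.32 = 0.1698 m³/s
Panel 2-3: Δb = 1.3 m, d̄ = (0.86+1.45)/2 = 1.155, v̄ = (0.35+0.49)/2 = 0.42 → q = 1.3×1.155×0.42 = 0.6306 m³/s
Panel 3-4: Δb = 3.84 m, d̄ = (1.45+1.07)/2 = 1.26, v̄ = (0.49+0.53)/2 = 0.51 → q = 3.84×1.26×0.51 = 2.468 m³/s
Panel 4-5: Δb = 1.12 m, d̄ = (1.07+0.49)/2 = 0.78, v̄ = (0.53+0.37)/2 = 0.45 → q = 1.12×0.78×0.45 = 0.3931 m³/s
Q = Σ q = 3.661 m³/s

3.66 m³/s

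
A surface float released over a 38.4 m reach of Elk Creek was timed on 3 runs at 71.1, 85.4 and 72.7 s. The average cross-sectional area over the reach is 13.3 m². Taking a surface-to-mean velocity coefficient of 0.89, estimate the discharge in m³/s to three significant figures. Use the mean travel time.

t̄ = (71.1 + 85.4 + 72.7) / 3 = 76.4 s
v_surface = L / t̄ = 38.4 / 76.4 = 0.5026 m/s
v_mean = 0.89 × 0.5026 = 0.4473 m/s
Q = A × v_mean = 13.3 × 0.4473 = 5.949 m³/s

5.95 m³/s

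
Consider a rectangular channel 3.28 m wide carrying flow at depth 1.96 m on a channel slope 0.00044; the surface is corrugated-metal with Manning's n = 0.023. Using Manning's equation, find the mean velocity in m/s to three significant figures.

A = b·y = 3.28 × 1.96 = 6.429 m²
P = b + 2y = 3.28 + 2×1.96 = 7.200 m
R = A/P = 6.429/7.200 = 0.8929 m
Q = (1/n)·A·R^(2/3)·S^(1/2) = (1/0.023) × 6.429 × 0.8929^(2/3) × 0.00044^(1/2) = 5.437 m³/s
V = Q/A = 5.437/6.429 = 0.8457 m/s

0.846 m/s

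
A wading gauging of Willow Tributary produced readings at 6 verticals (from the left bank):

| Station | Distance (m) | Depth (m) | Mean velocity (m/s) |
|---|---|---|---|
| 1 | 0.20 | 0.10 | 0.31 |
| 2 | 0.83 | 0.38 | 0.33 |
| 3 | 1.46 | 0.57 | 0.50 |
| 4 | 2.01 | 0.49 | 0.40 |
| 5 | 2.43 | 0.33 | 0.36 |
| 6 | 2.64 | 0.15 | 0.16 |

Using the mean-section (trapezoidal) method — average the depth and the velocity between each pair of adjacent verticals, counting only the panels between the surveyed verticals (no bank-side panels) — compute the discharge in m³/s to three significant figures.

0.382 m³/s

Panel 1-2: Δb = 0.63 m, d̄ = (0.10+0.38)/2 = 0.24, v̄ = (0.31+0.33)/2 = 0.32 → q = 0.63×0.24×0.32 = 0.04838 m³/s
Panel 2-3: Δb = 0.63 m, d̄ = (0.38+0.57)/2 = 0.475, v̄ = (0.33+0.50)/2 = 0.415 → q = 0.63×0.475×0.415 = 0.1242 m³/s
Panel 3-4: Δb = 0.55 m, d̄ = (0.57+0.49)/2 = 0.53, v̄ = (0.50+0.40)/2 = 0.45 → q = 0.55×0.53×0.45 = 0.1312 m³/s
Panel 4-5: Δb = 0.42 m, d̄ = (0.49+0.33)/2 = 0.41, v̄ = (0.40+0.36)/2 = 0.38 → q = 0.42×0.41×0.38 = 0.06544 m³/s
Panel 5-6: Δb = 0.21 m, d̄ = (0.33+0.15)/2 = 0.24, v̄ = (0.36+0.16)/2 = 0.26 → q = 0.21×0.24×0.26 = 0.01310 m³/s
Q = Σ q = 0.3823 m³/s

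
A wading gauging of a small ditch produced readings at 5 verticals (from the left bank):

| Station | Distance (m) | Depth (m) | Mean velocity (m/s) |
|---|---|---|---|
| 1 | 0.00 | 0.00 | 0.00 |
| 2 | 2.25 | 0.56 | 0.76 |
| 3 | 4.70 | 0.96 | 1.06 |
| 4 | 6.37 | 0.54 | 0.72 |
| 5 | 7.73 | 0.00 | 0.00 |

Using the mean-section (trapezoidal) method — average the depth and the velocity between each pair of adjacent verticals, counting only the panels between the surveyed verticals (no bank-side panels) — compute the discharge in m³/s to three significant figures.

3.18 m³/s

Panel 1-2: Δb = 2.25 m, d̄ = (0.00+0.56)/2 = 0.28, v̄ = (0.00+0.76)/2 = 0.38 → q = 2.25×0.28×0.38 = 0.2394 m³/s
Panel 2-3: Δb = 2.45 m, d̄ = (0.56+0.96)/2 = 0.76, v̄ = (0.76+1.06)/2 = 0.91 → q = 2.45×0.76×0.91 = 1.694 m³/s
Panel 3-4: Δb = 1.67 m, d̄ = (0.96+0.54)/2 = 0.75, v̄ = (1.06+0.72)/2 = 0.89 → q = 1.67×0.75×0.89 = 1.115 m³/s
Panel 4-5: Δb = 1.36 m, d̄ = (0.54+0.00)/2 = 0.27, v̄ = (0.72+0.00)/2 = 0.36 → q = 1.36×0.27×0.36 = 0.1322 m³/s
Q = Σ q = 3.181 m³/s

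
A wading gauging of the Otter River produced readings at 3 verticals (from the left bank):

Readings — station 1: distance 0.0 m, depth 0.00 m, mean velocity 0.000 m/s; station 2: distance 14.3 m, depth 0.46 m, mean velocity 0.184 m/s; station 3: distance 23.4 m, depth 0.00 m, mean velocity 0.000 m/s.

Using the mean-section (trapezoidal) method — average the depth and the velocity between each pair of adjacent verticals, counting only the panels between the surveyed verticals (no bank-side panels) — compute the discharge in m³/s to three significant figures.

Panel 1-2: Δb = 14.3 m, d̄ = (0.00+0.46)/2 = 0.23, v̄ = (0.000+0.184)/2 = 0.092 → q = 14.3×0.23×0.092 = 0.3026 m³/s
Panel 2-3: Δb = 9.1 m, d̄ = (0.46+0.00)/2 = 0.23, v̄ = (0.184+0.000)/2 = 0.092 → q = 9.1×0.23×0.092 = 0.1926 m³/s
Q = Σ q = 0.4951 m³/s

0.495 m³/s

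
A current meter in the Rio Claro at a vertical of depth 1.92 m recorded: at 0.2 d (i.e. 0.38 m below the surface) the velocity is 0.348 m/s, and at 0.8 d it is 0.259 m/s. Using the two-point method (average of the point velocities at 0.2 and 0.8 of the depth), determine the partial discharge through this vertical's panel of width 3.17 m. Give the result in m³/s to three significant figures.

v̄ = (0.348 + 0.259) / 2 = 0.3035 m/s
q = v̄ × d × w = 0.3035 × 1.92 × 3.17 = 1.847 m³/s

1.85 m³/s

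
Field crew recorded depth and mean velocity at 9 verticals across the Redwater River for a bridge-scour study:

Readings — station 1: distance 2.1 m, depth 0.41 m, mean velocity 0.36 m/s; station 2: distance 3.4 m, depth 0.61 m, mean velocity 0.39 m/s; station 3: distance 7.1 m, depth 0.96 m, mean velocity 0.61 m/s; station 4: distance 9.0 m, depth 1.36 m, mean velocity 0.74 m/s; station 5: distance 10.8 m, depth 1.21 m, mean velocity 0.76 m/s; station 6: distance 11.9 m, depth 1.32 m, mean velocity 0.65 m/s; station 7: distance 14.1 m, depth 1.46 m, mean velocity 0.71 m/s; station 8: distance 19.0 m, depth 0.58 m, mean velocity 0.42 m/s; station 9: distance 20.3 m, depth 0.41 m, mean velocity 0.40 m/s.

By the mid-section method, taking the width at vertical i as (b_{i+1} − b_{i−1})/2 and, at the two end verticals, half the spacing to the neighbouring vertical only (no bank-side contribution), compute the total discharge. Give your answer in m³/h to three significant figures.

41300 m³/h

w_1 = (3.4 − 2.1)/2 = 0.65 m; q_1 = 0.36 × 0.41 × 0.65 = 0.09594 m³/s
w_2 = (7.1 − 2.1)/2 = 2.5 m; q_2 = 0.39 × 0.61 × 2.5 = 0.5948 m³/s
w_3 = (9.0 − 3.4)/2 = 2.8 m; q_3 = 0.61 × 0.96 × 2.8 = 1.640 m³/s
w_4 = (10.8 − 7.1)/2 = 1.85 m; q_4 = 0.74 × 1.36 × 1.85 = 1.862 m³/s
w_5 = (11.9 − 9.0)/2 = 1.45 m; q_5 = 0.76 × 1.21 × 1.45 = 1.333 m³/s
w_6 = (14.1 − 10.8)/2 = 1.65 m; q_6 = 0.65 × 1.32 × 1.65 = 1.416 m³/s
w_7 = (19.0 − 11.9)/2 = 3.55 m; q_7 = 0.71 × 1.46 × 3.55 = 3.680 m³/s
w_8 = (20.3 − 14.1)/2 = 3.1 m; q_8 = 0.42 × 0.58 × 3.1 = 0.7552 m³/s
w_9 = (20.3 − 19.0)/2 = 0.65 m; q_9 = 0.40 × 0.41 × 0.65 = 0.1066 m³/s
Q = Σ qᵢ = 11.48 m³/s
= 11.48 × 3600 = 41340 m³/h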